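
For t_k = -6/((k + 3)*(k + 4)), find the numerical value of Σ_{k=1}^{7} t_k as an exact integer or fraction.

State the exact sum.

Compute t_(k+1)/t_k: get (k + 3)/(k + 5).
Gosper form: A/B · C(k+1)/C(k) with A=k + 3, B=k + 5, C=1.
Key eq: (k + 3)·f(k+1) = (k + 4)·f(k) + (1).
From deg A=1, deg B=1, deg C=0: d=1.
A polynomial solution: f(k) = k/3.
Then R = B(k−1)f/C = k*(k + 4)/3, so s_k = R(k)·t_k = -2*k/(k + 3).
Check: Δs_k = -6/(k**2 + 7*k + 12). ✓
Sum = s_(8) − s_(1); s_(8) = -16/11, s_(1) = -1/2 ⇒ -21/22.

Σ = -21/22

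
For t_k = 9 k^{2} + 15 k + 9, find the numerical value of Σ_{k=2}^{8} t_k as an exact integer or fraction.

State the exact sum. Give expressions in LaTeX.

Σ = 2415

Compute t_(k+1)/t_k: get (3*k**2 + 11*k + 11)/(3*k**2 + 5*k + 3).
Normal form (A,B,C) = (1, 1, k**2 + 5*k/3 + 1).
Need (1)·f(k+1) − (1)·f(k) = k**2 + 5*k/3 + 1.
From deg A=0, deg B=0, deg C=2: d=3.
Coefficient equations give f(k) = k*(k**2 + k + 1)/3.
Then R = B(k−1)f/C = k*(k**2 + k + 1)/(3*k**2 + 5*k + 3), so s_k = R(k)·t_k = 3*k*(k**2 + k + 1).
s_(k+1) − s_k = 9*k**2 + 15*k + 9 = t_k.
Evaluate s at k=9 and k=2: 2457 and 42; difference 2415.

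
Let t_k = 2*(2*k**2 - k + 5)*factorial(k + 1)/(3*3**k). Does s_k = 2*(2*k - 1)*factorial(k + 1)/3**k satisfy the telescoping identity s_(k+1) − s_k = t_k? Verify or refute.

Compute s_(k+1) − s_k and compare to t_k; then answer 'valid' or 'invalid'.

Valid: the claim telescopes to t_k.

s_(k+1) = 2*(2*k + 1)*factorial(k + 2)/(3*3**k)
s_(k+1) − s_k = 2*(2*k**2 - k + 5)*factorial(k + 1)/(3*3**k)
(s_(k+1) − s_k) − t_k = 0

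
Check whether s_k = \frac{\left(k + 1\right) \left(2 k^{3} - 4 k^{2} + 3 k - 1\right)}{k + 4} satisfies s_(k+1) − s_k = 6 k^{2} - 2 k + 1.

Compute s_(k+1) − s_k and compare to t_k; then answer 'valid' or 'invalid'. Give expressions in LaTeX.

s_(k+1) = k*(2*k**3 + 6*k**2 + 5*k + 2)/(k + 5)
s_(k+1) − s_k = (6*k**4 + 40*k**3 + 25*k**2 - k + 5)/(k**2 + 9*k + 20)
(s_(k+1) − s_k) − t_k = 3*(-4*k**3 - 26*k**2 + 10*k - 5)/(k**2 + 9*k + 20)

Invalid: residual \frac{3 \left(- 4 k^{3} - 26 k^{2} + 10 k - 5\right)}{k^{2} + 9 k + 20} ≠ 0.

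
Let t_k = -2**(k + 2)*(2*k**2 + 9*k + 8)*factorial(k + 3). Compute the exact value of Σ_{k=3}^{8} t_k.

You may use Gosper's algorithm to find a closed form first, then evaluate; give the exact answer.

Σ = -8828957422080

Ratio r(k) = 2*(2*k**3 + 21*k**2 + 71*k + 76)/(2*k**2 + 9*k + 8).
Factor: A=2*k + 8; B=1; C=k**2 + 9*k/2 + 4.
Set up (2*k + 8)·f(k+1) − (1)·f(k) − (k**2 + 9*k/2 + 4) = 0.
From deg A=1, deg B=0, deg C=2: d=1.
Match coefficients ⇒ f(k) = k/2.
Get s_k = R·t_k = -2**(k + 2)*k*factorial(k + 3) with R(k) = B(k−1)f(k)/C(k) = k/(2*k**2 + 9*k + 8).
Δs = -2**(k + 2)*(2*k**2 + 9*k + 8)*factorial(k + 3), as required.
Telescoping: Σ = s_(9) − s_(3) = -8828957491200 − (-69120) = -8828957422080.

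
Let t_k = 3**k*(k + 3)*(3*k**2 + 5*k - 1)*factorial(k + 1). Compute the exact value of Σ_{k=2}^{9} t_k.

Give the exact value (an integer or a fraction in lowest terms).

The ratio is 3*(k + 2)*(k + 4)*(5*k + 3*(k + 1)**2 + 4)/((k + 3)*(3*k**2 + 5*k - 1)).
Take A(k)=3*k + 6, B(k)=1, C(k)=k**3 + 14*k**2/3 + 14*k/3 - 1.
Need (3*k + 6)·f(k+1) − (1)·f(k) = k**3 + 14*k**2/3 + 14*k/3 - 1.
Degrees (1,0,3) ⇒ d ≤ 2.
Solving with deg f ≤ 2: f(k) = (k**2 + k - 3)/3.
R(k) = B(k−1)·f(k)/C(k) = (k**2 + k - 3)/((k + 3)*(3*k**2 + 5*k - 1)); s_k = R·t_k = 3**k*(k**2 + k - 3)*factorial(k + 1).
Verify: 3**k*(k + 3)*(3*k**2 + 5*k - 1)*factorial(k + 1) matches t_k.
Telescoping: Σ = s_(10) − s_(2) = 252204042182400 − (162) = 252204042182238.

Σ = 252204042182238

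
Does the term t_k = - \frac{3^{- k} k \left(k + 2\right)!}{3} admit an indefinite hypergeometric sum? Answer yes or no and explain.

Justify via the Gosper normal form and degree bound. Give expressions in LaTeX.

Ratio r(k) = (k + 1)*(k + 3)/(3*k).
Gosper form: A/B · C(k+1)/C(k) with A=k/3 + 1, B=1, C=k.
f must satisfy (k/3 + 1)·f(k+1) − (1)·f(k) = k.
deg f ≤ 0 (via 1,0,1).
Match coefficients ⇒ f(k) = 3.
Certificate R = B(k−1)f/C = 3/k gives s_k = -factorial(k + 2)/3**k.
s_(k+1) − s_k = -k*factorial(k + 2)/(3*3**k) = t_k.

Yes. s_k = - 3^{- k} \left(k + 2\right)!.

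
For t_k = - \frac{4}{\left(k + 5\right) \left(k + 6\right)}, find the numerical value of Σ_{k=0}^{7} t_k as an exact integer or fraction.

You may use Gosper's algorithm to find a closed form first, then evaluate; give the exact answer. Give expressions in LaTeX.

The ratio is (k + 5)/(k + 7).
Take A(k)=k + 5, B(k)=k + 7, C(k)=1.
f must satisfy (k + 5)·f(k+1) − (k + 6)·f(k) = 1.
From deg A=1, deg B=1, deg C=0: d=1.
A polynomial solution: f(k) = k/5.
Then R = B(k−1)f/C = k*(k + 6)/5, so s_k = R(k)·t_k = -4*k/(5*k + 25).
s_(k+1) − s_k = -4/(k**2 + 11*k + 30) = t_k.
Σ_(k=0)^(7) t_k = s_(8) − s_(0) = -32/65 − (0) = -32/65.

Σ = -32/65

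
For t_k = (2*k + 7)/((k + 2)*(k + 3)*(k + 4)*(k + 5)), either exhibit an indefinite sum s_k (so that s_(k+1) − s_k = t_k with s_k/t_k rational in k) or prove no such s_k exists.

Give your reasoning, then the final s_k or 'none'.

Step 1: r(k) = (k + 2)*(2*k + 9)/((k + 6)*(2*k + 7)).
Gosper form: A/B · C(k+1)/C(k) with A=k + 2, B=k + 6, C=k + 7/2.
Need (k + 2)·f(k+1) − (k + 5)·f(k) = k + 7/2.
d = 3 from the (1,1,1) case.
Solve for f: f(k) = k*(k + 3)*(k + 6)/16 (degree 3 ≤ 3).
Then R = B(k−1)f/C = k*(k + 3)*(k + 5)*(k + 6)/(8*(2*k + 7)), so s_k = R(k)·t_k = k*(k + 6)/(8*(k**2 + 6*k + 8)).
Verify: (2*k + 7)/(k**4 + 14*k**3 + 71*k**2 + 154*k + 120) matches t_k.

s_k = k*(k + 6)/(8*(k**2 + 6*k + 8))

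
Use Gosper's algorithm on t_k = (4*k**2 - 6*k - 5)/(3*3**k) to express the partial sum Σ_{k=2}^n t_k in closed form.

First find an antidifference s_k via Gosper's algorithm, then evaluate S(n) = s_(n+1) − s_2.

S(n) = 3**(-n - 2)*(4*3**n - 6*n**2 - 9*n + 3)

The ratio is (4*k**2 + 2*k - 7)/(3*(4*k**2 - 6*k - 5)).
So A=1/3 and B=1, with C=k**2 - 3*k/2 - 5/4.
f must satisfy (1/3)·f(k+1) − (1)·f(k) = k**2 - 3*k/2 - 5/4.
d = 2 from the (0,0,2) case.
A polynomial solution: f(k) = -3*(2*k**2 - k - 2)/4.
R(k) = B(k−1)·f(k)/C(k) = -3*(2*k**2 - k - 2)/(4*k**2 - 6*k - 5); s_k = R·t_k = (-2*k**2 + k + 2)/3**k.
Check: Δs_k = (4*k**2 - 6*k - 5)/(3*3**k). ✓
Telescope: S(n) = s_(n+1) − s_(2) = 3**(-n - 1)*(-2*n**2 - 3*n + 1) − (-4/9) = 3**(-n - 2)*(4*3**n - 6*n**2 - 9*n + 3).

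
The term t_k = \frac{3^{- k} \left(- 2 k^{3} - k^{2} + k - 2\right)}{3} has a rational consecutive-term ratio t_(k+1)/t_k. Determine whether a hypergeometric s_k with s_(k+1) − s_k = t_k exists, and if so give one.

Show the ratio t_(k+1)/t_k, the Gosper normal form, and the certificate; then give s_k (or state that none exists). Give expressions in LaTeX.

s_k = 3^{- k} \left(k^{3} + 2 k^{2} + 3 k + 4\right)

Step 1: r(k) = (-k + 2*(k + 1)**3 + (k + 1)**2 + 1)/(3*(2*k**3 + k**2 - k + 2)).
Gosper form: A/B · C(k+1)/C(k) with A=1/3, B=1, C=k**3 + k**2/2 - k/2 + 1.
Key eq: (1/3)·f(k+1) = (1)·f(k) + (k**3 + k**2/2 - k/2 + 1).
Degrees (0,0,3) ⇒ d ≤ 3.
A polynomial solution: f(k) = -3*(k**3 + 2*k**2 + 3*k + 4)/2.
Get s_k = R·t_k = (k**3 + 2*k**2 + 3*k + 4)/3**k with R(k) = B(k−1)f(k)/C(k) = -3*(k**3 + 2*k**2 + 3*k + 4)/(2*k**3 + k**2 - k + 2).
Δs = (-2*k**3 - k**2 + k - 2)/(3*3**k), as required.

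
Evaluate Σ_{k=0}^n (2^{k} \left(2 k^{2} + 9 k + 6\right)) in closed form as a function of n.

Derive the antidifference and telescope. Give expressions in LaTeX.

S(n) = 2^{n + 1} \left(2 n^{2} + 5 n + 3\right)

Ratio r(k) = 2*(2*k**2 + 13*k + 17)/(2*k**2 + 9*k + 6).
Take A(k)=2, B(k)=1, C(k)=k**2 + 9*k/2 + 3.
Set up (2)·f(k+1) − (1)·f(k) − (k**2 + 9*k/2 + 3) = 0.
Bound: deg f ≤ 2.
A polynomial solution: f(k) = k*(2*k + 1)/2.
Then R = B(k−1)f/C = k*(2*k + 1)/(2*k**2 + 9*k + 6), so s_k = R(k)·t_k = 2**k*k*(2*k + 1).
Verify: 2**k*(2*k**2 + 9*k + 6) matches t_k.
s_(n+1) = 2**(n + 1)*(2*n**2 + 5*n + 3) and s_(0) = 0, so S(n) = 2**(n + 1)*(2*n**2 + 5*n + 3).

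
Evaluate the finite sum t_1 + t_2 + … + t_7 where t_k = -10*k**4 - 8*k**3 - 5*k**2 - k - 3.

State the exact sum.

r(k) = (10*k**4 + 48*k**3 + 89*k**2 + 75*k + 27)/(10*k**4 + 8*k**3 + 5*k**2 + k + 3) after simplifying.
So A=1 and B=1, with C=k**4 + 4*k**3/5 + k**2/2 + k/10 + 3/10.
Need (1)·f(k+1) − (1)·f(k) = k**4 + 4*k**3/5 + k**2/2 + k/10 + 3/10.
d = 5 from the (0,0,4) case.
Solve for f: f(k) = k*(2*k**4 - 3*k**3 + k**2 + 3)/10 (degree 5 ≤ 5).
So s_k = (B(k−1)f/C)·t_k = (k*(2*k**4 - 3*k**3 + k**2 + 3)/(10*k**4 + 8*k**3 + 5*k**2 + k + 3))·t_k = k*(-2*k**4 + 3*k**3 - k**2 - 3).
s_(k+1) − s_k = -10*k**4 - 8*k**3 - 5*k**2 - k - 3 = t_k.
Sum = s_(8) − s_(1); s_(8) = -53784, s_(1) = -3 ⇒ -53781.

Σ = -53781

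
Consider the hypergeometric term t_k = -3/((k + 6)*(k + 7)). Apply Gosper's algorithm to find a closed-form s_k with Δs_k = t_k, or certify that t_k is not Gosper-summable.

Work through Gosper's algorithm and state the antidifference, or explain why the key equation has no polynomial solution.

r(k) = (k + 6)/(k + 8) after simplifying.
So A=k + 6 and B=k + 8, with C=1.
Need (k + 6)·f(k+1) − (k + 7)·f(k) = 1.
deg f ≤ 1 (via 1,1,0).
Solve for f: f(k) = k/6 (degree 1 ≤ 1).
So s_k = (B(k−1)f/C)·t_k = (k*(k + 7)/6)·t_k = -k/(2*k + 12).
Verify: -3/(k**2 + 13*k + 42) matches t_k.

s_k = -k/(2*k + 12)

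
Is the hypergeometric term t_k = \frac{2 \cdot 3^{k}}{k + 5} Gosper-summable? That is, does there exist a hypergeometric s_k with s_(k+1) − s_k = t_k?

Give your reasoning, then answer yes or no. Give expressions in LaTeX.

No — negative degree bound, so no certificate f.

r(k) = 3*(k + 5)/(k + 6) after simplifying.
So A=3*k + 15 and B=k + 6, with C=1.
Key eq: (3*k + 15)·f(k+1) = (k + 5)·f(k) + (1).
d = -1 from the (1,1,0) case.
Bound -1 < 0, so the key equation has no polynomial solution.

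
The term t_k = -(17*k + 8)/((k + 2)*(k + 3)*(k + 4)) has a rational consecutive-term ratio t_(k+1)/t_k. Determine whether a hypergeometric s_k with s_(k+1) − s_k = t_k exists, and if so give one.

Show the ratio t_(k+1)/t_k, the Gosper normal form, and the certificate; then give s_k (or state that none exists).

s_k = k*(-7*k - 1)/(2*(k + 2)*(k + 3))

t_(k+1)/t_k = (k + 2)*(17*k + 25)/((k + 5)*(17*k + 8)).
Take A(k)=k + 2, B(k)=k + 5, C(k)=k + 8/17.
Solve (k + 2)·f(k+1) − (k + 4)·f(k) = k + 8/17.
Bound: deg f ≤ 2.
Solve for f: f(k) = k*(7*k + 1)/34 (degree 2 ≤ 2).
Then R = B(k−1)f/C = k*(k + 4)*(7*k + 1)/(2*(17*k + 8)), so s_k = R(k)·t_k = k*(-7*k - 1)/(2*(k + 2)*(k + 3)).
s_(k+1) − s_k = (-17*k - 8)/(k**3 + 9*k**2 + 26*k + 24) = t_k.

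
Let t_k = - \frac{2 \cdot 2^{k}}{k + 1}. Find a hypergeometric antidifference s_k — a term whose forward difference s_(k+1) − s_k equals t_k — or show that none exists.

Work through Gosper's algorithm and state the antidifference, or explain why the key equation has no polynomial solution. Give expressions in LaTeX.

Step 1: r(k) = 2*(k + 1)/(k + 2).
Take A(k)=2*k + 2, B(k)=k + 2, C(k)=1.
Solve (2*k + 2)·f(k+1) − (k + 1)·f(k) = 1.
d = -1 from the (1,1,0) case.
deg f ≤ -1 is impossible — no certificate.

not Gosper-summable; s_k does not exist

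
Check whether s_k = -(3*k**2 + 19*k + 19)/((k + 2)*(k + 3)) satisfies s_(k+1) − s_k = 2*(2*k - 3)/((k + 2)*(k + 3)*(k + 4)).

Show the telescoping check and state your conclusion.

Valid: the claim telescopes to t_k.

s_(k+1) = (-19*k - 3*(k + 1)**2 - 38)/((k + 3)*(k + 4))
s_(k+1) − s_k = 2*(2*k - 3)/(k**3 + 9*k**2 + 26*k + 24)
(s_(k+1) − s_k) − t_k = 0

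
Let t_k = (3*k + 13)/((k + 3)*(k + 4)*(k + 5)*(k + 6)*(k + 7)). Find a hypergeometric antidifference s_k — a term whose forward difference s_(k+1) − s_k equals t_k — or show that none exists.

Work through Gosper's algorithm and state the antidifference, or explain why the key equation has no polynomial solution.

t_(k+1)/t_k = (k + 3)*(3*k + 16)/((k + 8)*(3*k + 13)).
Normal form (A,B,C) = (k + 3, k + 8, k + 13/3).
Set up (k + 3)·f(k+1) − (k + 7)·f(k) − (k + 13/3) = 0.
From deg A=1, deg B=1, deg C=1: d=4.
Solving with deg f ≤ 4: f(k) = k*(k + 4)*(k**2 + 14*k + 63)/270.
Get s_k = R·t_k = k*(k**2 + 14*k + 63)/(90*(k**3 + 14*k**2 + 63*k + 90)) with R(k) = B(k−1)f(k)/C(k) = k*(k + 4)*(k + 7)*(k**2 + 14*k + 63)/(90*(3*k + 13)).
Δs = (3*k + 13)/(k**5 + 25*k**4 + 245*k**3 + 1175*k**2 + 2754*k + 2520), as required.

s_k = k*(k**2 + 14*k + 63)/(90*(k**3 + 14*k**2 + 63*k + 90))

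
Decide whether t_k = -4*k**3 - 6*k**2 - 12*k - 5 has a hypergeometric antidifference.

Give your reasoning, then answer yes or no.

Yes. s_k = k**2*(-k**2 - 4).

Compute t_(k+1)/t_k: get (4*k**3 + 18*k**2 + 36*k + 27)/(4*k**3 + 6*k**2 + 12*k + 5).
So A=1 and B=1, with C=k**3 + 3*k**2/2 + 3*k + 5/4.
Need (1)·f(k+1) − (1)·f(k) = k**3 + 3*k**2/2 + 3*k + 5/4.
Degrees (0,0,3) ⇒ d ≤ 4.
Solving with deg f ≤ 4: f(k) = k**2*(k**2 + 4)/4.
Then R = B(k−1)f/C = k**2*(k**2 + 4)/((2*k + 1)*(2*k**2 + 2*k + 5)), so s_k = R(k)·t_k = k**2*(-k**2 - 4).
Verify: -4*k**3 - 6*k**2 - 12*k - 5 matches t_k.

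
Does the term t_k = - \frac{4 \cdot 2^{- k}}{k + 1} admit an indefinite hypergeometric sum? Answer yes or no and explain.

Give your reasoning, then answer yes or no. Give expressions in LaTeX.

No; the degree bound rules out any f.

t_(k+1)/t_k = (k + 1)/(2*(k + 2)).
Gosper form: A/B · C(k+1)/C(k) with A=k/2 + 1/2, B=k + 2, C=1.
Set up (k/2 + 1/2)·f(k+1) − (k + 1)·f(k) − (1) = 0.
Degrees (1,1,0) ⇒ d ≤ -1.
Bound -1 < 0, so the key equation has no polynomial solution.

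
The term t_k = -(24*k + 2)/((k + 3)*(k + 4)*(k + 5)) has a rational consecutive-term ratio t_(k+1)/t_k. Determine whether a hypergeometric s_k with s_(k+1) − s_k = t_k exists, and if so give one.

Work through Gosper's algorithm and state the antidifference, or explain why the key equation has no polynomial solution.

t_(k+1)/t_k = (k + 3)*(12*k + 13)/((k + 6)*(12*k + 1)).
Normal form (A,B,C) = (k + 3, k + 6, k + 1/12).
Key eq: (k + 3)·f(k+1) = (k + 5)·f(k) + (k + 1/12).
Degrees (1,1,1) ⇒ d ≤ 2.
Solve for f: f(k) = k*(37*k - 29)/288 (degree 2 ≤ 2).
So s_k = (B(k−1)f/C)·t_k = (k*(k + 5)*(37*k - 29)/(24*(12*k + 1)))·t_k = -k*(37*k - 29)/(12*(k + 3)*(k + 4)).
s_(k+1) − s_k = 2*(-12*k - 1)/(k**3 + 12*k**2 + 47*k + 60) = t_k.

s_k = -k*(37*k - 29)/(12*(k + 3)*(k + 4))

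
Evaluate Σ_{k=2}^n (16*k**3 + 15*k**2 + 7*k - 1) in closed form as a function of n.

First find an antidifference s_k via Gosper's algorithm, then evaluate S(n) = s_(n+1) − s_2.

r(k) = (16*k**3 + 63*k**2 + 85*k + 37)/(16*k**3 + 15*k**2 + 7*k - 1) after simplifying.
Gosper form: A/B · C(k+1)/C(k) with A=1, B=1, C=k**3 + 15*k**2/16 + 7*k/16 - 1/16.
Solve (1)·f(k+1) − (1)·f(k) = k**3 + 15*k**2/16 + 7*k/16 - 1/16.
d = 4 from the (0,0,3) case.
Solving with deg f ≤ 4: f(k) = k*(4*k**3 - 3*k**2 - 2)/16.
Get s_k = R·t_k = k*(4*k**3 - 3*k**2 - 2) with R(k) = B(k−1)f(k)/C(k) = k*(4*k**3 - 3*k**2 - 2)/(16*k**3 + 15*k**2 + 7*k - 1).
Check: Δs_k = 16*k**3 + 15*k**2 + 7*k - 1. ✓
Evaluate: s_(n+1) = 4*n**4 + 13*n**3 + 15*n**2 + 5*n - 1; subtract s_(2) = 36 ⇒ S(n) = 4*n**4 + 13*n**3 + 15*n**2 + 5*n - 37.

S(n) = 4*n**4 + 13*n**3 + 15*n**2 + 5*n - 37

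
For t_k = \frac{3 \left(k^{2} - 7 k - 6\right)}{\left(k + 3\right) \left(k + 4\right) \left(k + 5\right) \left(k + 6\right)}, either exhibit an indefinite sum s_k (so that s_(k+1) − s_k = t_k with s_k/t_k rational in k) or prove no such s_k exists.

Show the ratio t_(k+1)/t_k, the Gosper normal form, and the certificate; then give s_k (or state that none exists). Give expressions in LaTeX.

Step 1: r(k) = (k**3 - 2*k**2 - 27*k - 36)/(k**3 - 55*k - 42).
Take A(k)=k + 3, B(k)=k + 7, C(k)=k**2 - 7*k - 6.
f must satisfy (k + 3)·f(k+1) − (k + 6)·f(k) = k**2 - 7*k - 6.
Degrees (1,1,2) ⇒ d ≤ 3.
A polynomial solution: f(k) = -k*(k**2 + 72*k + 47)/60.
So s_k = (B(k−1)f/C)·t_k = (-k*(k + 6)*(k**2 + 72*k + 47)/(60*(k**2 - 7*k - 6)))·t_k = k*(-k**2 - 72*k - 47)/(20*(k + 3)*(k + 4)*(k + 5)).
Δs = 3*(k**2 - 7*k - 6)/(k**4 + 18*k**3 + 119*k**2 + 342*k + 360), as required.

s_k = \frac{k \left(- k^{2} - 72 k - 47\right)}{20 \left(k + 3\right) \left(k + 4\right) \left(k + 5\right)}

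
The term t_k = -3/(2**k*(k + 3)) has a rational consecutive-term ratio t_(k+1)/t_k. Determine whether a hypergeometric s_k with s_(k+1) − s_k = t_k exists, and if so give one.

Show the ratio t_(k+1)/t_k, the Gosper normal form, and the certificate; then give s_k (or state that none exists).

none (Gosper's algorithm certifies no s_k)

Ratio r(k) = (k + 3)/(2*(k + 4)).
Factor: A=k/2 + 3/2; B=k + 4; C=1.
Need (k/2 + 3/2)·f(k+1) − (k + 3)·f(k) = 1.
From deg A=1, deg B=1, deg C=0: d=-1.
Bound -1 < 0, so the key equation has no polynomial solution.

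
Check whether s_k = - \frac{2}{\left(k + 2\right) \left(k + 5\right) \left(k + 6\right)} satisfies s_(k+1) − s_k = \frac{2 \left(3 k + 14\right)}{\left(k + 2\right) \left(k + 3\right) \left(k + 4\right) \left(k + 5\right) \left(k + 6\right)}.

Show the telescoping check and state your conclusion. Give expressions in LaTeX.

Invalid: residual \frac{12 \left(- 2 k - 9\right)}{k^{6} + 27 k^{5} + 295 k^{4} + 1665 k^{3} + 5104 k^{2} + 8028 k + 5040} ≠ 0.

s_(k+1) = -2/((k + 3)*(k + 6)*(k + 7))
s_(k+1) − s_k = 2*(3*k + 11)/(k**5 + 23*k**4 + 203*k**3 + 853*k**2 + 1692*k + 1260)
(s_(k+1) − s_k) − t_k = 12*(-2*k - 9)/(k**6 + 27*k**5 + 295*k**4 + 1665*k**3 + 5104*k**2 + 8028*k + 5040)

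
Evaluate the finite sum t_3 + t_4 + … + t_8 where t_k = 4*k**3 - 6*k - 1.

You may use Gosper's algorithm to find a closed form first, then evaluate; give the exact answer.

Ratio r(k) = (6*k - 4*(k + 1)**3 + 7)/(-4*k**3 + 6*k + 1).
A = 1, B = 1, C = k**3 - 3*k/2 - 1/4.
Key eq: (1)·f(k+1) = (1)·f(k) + (k**3 - 3*k/2 - 1/4).
deg f ≤ 4 (via 0,0,3).
Solve for f: f(k) = k*(k**3 - 2*k**2 - 2*k + 2)/4 (degree 4 ≤ 4).
So s_k = (B(k−1)f/C)·t_k = (k*(k**3 - 2*k**2 - 2*k + 2)/(4*k**3 - 6*k - 1))·t_k = k*(k**3 - 2*k**2 - 2*k + 2).
Check: Δs_k = 4*k**3 - 6*k - 1. ✓
Telescoping: Σ = s_(9) − s_(3) = 4959 − (15) = 4944.

Σ = 4944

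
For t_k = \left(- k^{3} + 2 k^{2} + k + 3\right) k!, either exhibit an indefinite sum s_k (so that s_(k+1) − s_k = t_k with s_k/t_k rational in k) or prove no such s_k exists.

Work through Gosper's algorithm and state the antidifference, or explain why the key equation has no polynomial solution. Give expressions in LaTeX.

The ratio is (k**4 + 2*k**3 - k**2 - 7*k - 5)/(k**3 - 2*k**2 - k - 3).
Factor: A=k + 1; B=1; C=k**3 - 2*k**2 - k - 3.
Solve (k + 1)·f(k+1) − (1)·f(k) = k**3 - 2*k**2 - k - 3.
Degrees (1,0,3) ⇒ d ≤ 2.
Solving with deg f ≤ 2: f(k) = k*(k - 4).
Certificate R = B(k−1)f/C = k*(k - 4)/(k**3 - 2*k**2 - k - 3) gives s_k = -k*(k - 4)*factorial(k).
Check: Δs_k = (-k**3 + 2*k**2 + k + 3)*factorial(k). ✓

s_k = - k \left(k - 4\right) k!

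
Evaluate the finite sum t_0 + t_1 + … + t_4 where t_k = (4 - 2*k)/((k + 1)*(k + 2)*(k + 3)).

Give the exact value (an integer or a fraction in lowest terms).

Σ = 5/7

Step 1: r(k) = (k - 1)*(k + 1)/((k - 2)*(k + 4)).
Normal form (A,B,C) = (k + 1, k + 4, k - 2).
f must satisfy (k + 1)·f(k+1) − (k + 3)·f(k) = k - 2.
Bound: deg f ≤ 2.
Match coefficients ⇒ f(k) = -k*(k + 7)/4.
Get s_k = R·t_k = k*(k + 7)/(2*(k + 1)*(k + 2)) with R(k) = B(k−1)f(k)/C(k) = -k*(k + 3)*(k + 7)/(4*(k - 2)).
s_(k+1) − s_k = 2*(2 - k)/(k**3 + 6*k**2 + 11*k + 6) = t_k.
Evaluate s at k=5 and k=0: 5/7 and 0; difference 5/7.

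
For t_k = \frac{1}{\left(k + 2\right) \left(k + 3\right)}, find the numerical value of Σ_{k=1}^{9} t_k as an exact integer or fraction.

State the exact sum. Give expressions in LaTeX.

Σ = 1/4

t_(k+1)/t_k = (k + 2)/(k + 4).
Gosper form: A/B · C(k+1)/C(k) with A=k + 2, B=k + 4, C=1.
Need (k + 2)·f(k+1) − (k + 3)·f(k) = 1.
deg f ≤ 1 (via 1,1,0).
Coefficient equations give f(k) = k/2.
So s_k = (B(k−1)f/C)·t_k = (k*(k + 3)/2)·t_k = k/(2*(k + 2)).
Verify: 1/(k**2 + 5*k + 6) matches t_k.
Evaluate s at k=10 and k=1: 5/12 and 1/6; difference 1/4.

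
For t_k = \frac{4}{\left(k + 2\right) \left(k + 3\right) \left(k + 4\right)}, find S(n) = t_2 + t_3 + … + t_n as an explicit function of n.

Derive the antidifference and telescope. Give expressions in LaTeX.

The ratio is (k + 2)/(k + 5).
A = k + 2, B = k + 5, C = 1.
Key eq: (k + 2)·f(k+1) = (k + 4)·f(k) + (1).
Degrees (1,1,0) ⇒ d ≤ 2.
A polynomial solution: f(k) = k*(k + 5)/12.
So s_k = (B(k−1)f/C)·t_k = (k*(k + 4)*(k + 5)/12)·t_k = k*(k + 5)/(3*(k + 2)*(k + 3)).
Verify: 4/(k**3 + 9*k**2 + 26*k + 24) matches t_k.
s_(n+1) = (n**2 + 7*n + 6)/(3*(n**2 + 7*n + 12)) and s_(2) = 7/30, so S(n) = (n**2 + 7*n - 8)/(10*(n**2 + 7*n + 12)).

S(n) = \frac{n^{2} + 7 n - 8}{10 \left(n^{2} + 7 n + 12\right)}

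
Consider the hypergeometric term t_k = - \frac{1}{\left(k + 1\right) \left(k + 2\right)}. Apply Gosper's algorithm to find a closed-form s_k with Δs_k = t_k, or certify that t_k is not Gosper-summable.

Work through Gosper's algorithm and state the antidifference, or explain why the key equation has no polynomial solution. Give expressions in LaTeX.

s_k = - \frac{k}{k + 1}

The ratio is (k + 1)/(k + 3).
Take A(k)=k + 1, B(k)=k + 3, C(k)=1.
Need (k + 1)·f(k+1) − (k + 2)·f(k) = 1.
deg f ≤ 1 (via 1,1,0).
Match coefficients ⇒ f(k) = k.
Certificate R = B(k−1)f/C = k*(k + 2) gives s_k = -k/(k + 1).
s_(k+1) − s_k = -1/(k**2 + 3*k + 2) = t_k.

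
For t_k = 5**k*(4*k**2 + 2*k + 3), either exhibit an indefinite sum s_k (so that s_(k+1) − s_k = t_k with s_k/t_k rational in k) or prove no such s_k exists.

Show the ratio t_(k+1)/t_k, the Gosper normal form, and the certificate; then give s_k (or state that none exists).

The ratio is 5*(4*k**2 + 10*k + 9)/(4*k**2 + 2*k + 3).
Take A(k)=5, B(k)=1, C(k)=k**2 + k/2 + 3/4.
Need (5)·f(k+1) − (1)·f(k) = k**2 + k/2 + 3/4.
Bound: deg f ≤ 2.
Solve for f: f(k) = (k**2 - 2*k + 2)/4 (degree 2 ≤ 2).
Get s_k = R·t_k = 5**k*(k**2 - 2*k + 2) with R(k) = B(k−1)f(k)/C(k) = (k**2 - 2*k + 2)/(4*k**2 + 2*k + 3).
Δs = 5**k*(4*k**2 + 2*k + 3), as required.

s_k = 5**k*(k**2 - 2*k + 2)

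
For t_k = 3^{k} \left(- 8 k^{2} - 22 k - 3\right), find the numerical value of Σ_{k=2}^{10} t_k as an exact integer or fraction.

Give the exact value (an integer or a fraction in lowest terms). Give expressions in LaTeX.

Σ = -83258991

Step 1: r(k) = 3*(8*k**2 + 38*k + 33)/(8*k**2 + 22*k + 3).
Gosper form: A/B · C(k+1)/C(k) with A=3, B=1, C=k**2 + 11*k/4 + 3/8.
Solve (3)·f(k+1) − (1)·f(k) = k**2 + 11*k/4 + 3/8.
d = 2 from the (0,0,2) case.
A polynomial solution: f(k) = (k - 1)*(4*k + 3)/8.
Then R = B(k−1)f/C = (k - 1)*(4*k + 3)/(8*k**2 + 22*k + 3), so s_k = R(k)·t_k = 3**k*(-4*k**2 + k + 3).
s_(k+1) − s_k = 3**k*(-8*k**2 - 22*k - 3) = t_k.
Σ_(k=2)^(10) t_k = s_(11) − s_(2) = -83259090 − (-99) = -83258991.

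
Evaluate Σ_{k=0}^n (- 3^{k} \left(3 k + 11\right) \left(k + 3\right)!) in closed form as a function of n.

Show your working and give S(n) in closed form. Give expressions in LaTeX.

r(k) = 3*(k + 4)*(3*k + 14)/(3*k + 11) after simplifying.
A = 3*k + 12, B = 1, C = k + 11/3.
f must satisfy (3*k + 12)·f(k+1) − (1)·f(k) = k + 11/3.
From deg A=1, deg B=0, deg C=1: d=0.
A polynomial solution: f(k) = 1/3.
Get s_k = R·t_k = -3**k*factorial(k + 3) with R(k) = B(k−1)f(k)/C(k) = 1/(3*k + 11).
Check: Δs_k = -3**k*(3*k + 11)*factorial(k + 3). ✓
Telescope: S(n) = s_(n+1) − s_(0) = -3**(n + 1)*factorial(n + 4) − (-6) = -3*3**n*factorial(n + 4) + 6.

S(n) = - 3 \cdot 3^{n} \left(n + 4\right)! + 6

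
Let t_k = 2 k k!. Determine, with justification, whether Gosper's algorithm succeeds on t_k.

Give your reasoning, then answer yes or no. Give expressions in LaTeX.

t_(k+1)/t_k = (k + 1)**2/k.
Take A(k)=k + 1, B(k)=1, C(k)=k.
Set up (k + 1)·f(k+1) − (1)·f(k) − (k) = 0.
From deg A=1, deg B=0, deg C=1: d=0.
Match coefficients ⇒ f(k) = 1.
Get s_k = R·t_k = 2*factorial(k) with R(k) = B(k−1)f(k)/C(k) = 1/k.
Verify: 2*k*factorial(k) matches t_k.

Yes. s_k = 2 k!.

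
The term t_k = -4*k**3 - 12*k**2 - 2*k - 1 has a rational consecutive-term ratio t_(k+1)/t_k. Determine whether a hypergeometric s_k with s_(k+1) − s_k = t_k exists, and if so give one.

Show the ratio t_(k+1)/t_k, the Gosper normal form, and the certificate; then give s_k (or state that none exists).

s_k = k*(-k**3 - 2*k**2 + 4*k - 2)

Compute t_(k+1)/t_k: get (4*k**3 + 24*k**2 + 38*k + 19)/(4*k**3 + 12*k**2 + 2*k + 1).
Factor: A=1; B=1; C=k**3 + 3*k**2 + k/2 + 1/4.
f must satisfy (1)·f(k+1) − (1)·f(k) = k**3 + 3*k**2 + k/2 + 1/4.
d = 4 from the (0,0,3) case.
Match coefficients ⇒ f(k) = k*(k**3 + 2*k**2 - 4*k + 2)/4.
Get s_k = R·t_k = k*(-k**3 - 2*k**2 + 4*k - 2) with R(k) = B(k−1)f(k)/C(k) = k*(k**3 + 2*k**2 - 4*k + 2)/(4*k**3 + 12*k**2 + 2*k + 1).
s_(k+1) − s_k = -4*k**3 - 12*k**2 - 2*k - 1 = t_k.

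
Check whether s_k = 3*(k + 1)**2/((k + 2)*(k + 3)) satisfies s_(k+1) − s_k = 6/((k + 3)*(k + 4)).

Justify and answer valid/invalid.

s_(k+1) = 3*(k + 2)**2/((k + 3)*(k + 4))
s_(k+1) − s_k = 3*(3*k + 4)/(k**3 + 9*k**2 + 26*k + 24)
(s_(k+1) − s_k) − t_k = 3*k/(k**3 + 9*k**2 + 26*k + 24)

Invalid: residual 3*k/(k**3 + 9*k**2 + 26*k + 24) ≠ 0.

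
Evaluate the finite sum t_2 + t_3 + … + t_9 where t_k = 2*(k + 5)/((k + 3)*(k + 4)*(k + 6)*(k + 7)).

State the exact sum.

Σ = 21/1040

Ratio r(k) = (k + 3)*(k + 6)**2/((k + 5)**2*(k + 8)).
Take A(k)=k + 3, B(k)=k + 8, C(k)=k**2 + 10*k + 25.
Key eq: (k + 3)·f(k+1) = (k + 7)·f(k) + (k**2 + 10*k + 25).
Degrees (1,1,2) ⇒ d ≤ 4.
Coefficient equations give f(k) = k*(k + 4)*(k + 5)*(k + 9)/36.
Get s_k = R·t_k = k*(k + 9)/(18*(k**2 + 9*k + 18)) with R(k) = B(k−1)f(k)/C(k) = k*(k + 4)*(k + 7)*(k + 9)/(36*(k + 5)).
s_(k+1) − s_k = 2*(k + 5)/(k**4 + 20*k**3 + 145*k**2 + 450*k + 504) = t_k.
Telescoping: Σ = s_(10) − s_(2) = 95/1872 − (11/360) = 21/1040.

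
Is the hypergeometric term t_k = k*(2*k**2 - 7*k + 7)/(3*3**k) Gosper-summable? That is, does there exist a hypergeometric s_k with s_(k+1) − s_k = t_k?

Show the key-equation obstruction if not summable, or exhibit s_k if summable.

Yes. s_k = (-k**3 + 2*k**2 - 3*k - 1)/3**k.

r(k) = (2*k**3 - k**2 - k + 2)/(3*k*(2*k**2 - 7*k + 7)) after simplifying.
Factor: A=1/3; B=1; C=k**3 - 7*k**2/2 + 7*k/2.
f must satisfy (1/3)·f(k+1) − (1)·f(k) = k**3 - 7*k**2/2 + 7*k/2.
Degrees (0,0,3) ⇒ d ≤ 3.
Match coefficients ⇒ f(k) = -3*(k**3 - 2*k**2 + 3*k + 1)/2.
So s_k = (B(k−1)f/C)·t_k = (-3*(k**3 - 2*k**2 + 3*k + 1)/(k*(2*k**2 - 7*k + 7)))·t_k = (-k**3 + 2*k**2 - 3*k - 1)/3**k.
Δs = k*(2*k**2 - 7*k + 7)/(3*3**k), as required.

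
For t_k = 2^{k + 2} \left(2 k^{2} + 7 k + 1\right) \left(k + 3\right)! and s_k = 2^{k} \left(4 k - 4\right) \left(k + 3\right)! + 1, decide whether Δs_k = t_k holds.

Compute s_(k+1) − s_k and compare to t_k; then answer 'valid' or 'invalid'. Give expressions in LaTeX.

s_(k+1) = 4*2**(k + 1)*k*factorial(k + 4) + 1
s_(k+1) − s_k = 2**(k + 2)*(2*k**2 + 7*k + 1)*factorial(k + 3)
(s_(k+1) − s_k) − t_k = 0

valid; difference matches t_k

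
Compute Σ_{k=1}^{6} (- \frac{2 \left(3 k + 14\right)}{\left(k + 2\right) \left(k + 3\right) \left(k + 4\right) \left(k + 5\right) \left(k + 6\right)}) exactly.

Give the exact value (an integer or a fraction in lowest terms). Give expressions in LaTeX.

Σ = -7/270

Compute t_(k+1)/t_k: get (k + 2)*(3*k + 17)/((k + 7)*(3*k + 14)).
Gosper form: A/B · C(k+1)/C(k) with A=k + 2, B=k + 7, C=k + 14/3.
Need (k + 2)·f(k+1) − (k + 6)·f(k) = k + 14/3.
From deg A=1, deg B=1, deg C=1: d=4.
Match coefficients ⇒ f(k) = k*(k + 4)*(k**2 + 10*k + 31)/90.
R(k) = B(k−1)·f(k)/C(k) = k*(k + 4)*(k + 6)*(k**2 + 10*k + 31)/(30*(3*k + 14)); s_k = R·t_k = k*(-k**2 - 10*k - 31)/(15*(k**3 + 10*k**2 + 31*k + 30)).
s_(k+1) − s_k = 2*(-3*k - 14)/(k**5 + 20*k**4 + 155*k**3 + 580*k**2 + 1044*k + 720) = t_k.
Sum = s_(7) − s_(1); s_(7) = -7/108, s_(1) = -7/180 ⇒ -7/270.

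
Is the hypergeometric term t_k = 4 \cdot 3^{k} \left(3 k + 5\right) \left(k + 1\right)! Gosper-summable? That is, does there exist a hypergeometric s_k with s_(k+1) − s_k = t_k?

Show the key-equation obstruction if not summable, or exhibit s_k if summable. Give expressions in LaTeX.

Ratio r(k) = 3*(k + 2)*(3*k + 8)/(3*k + 5).
So A=3*k + 6 and B=1, with C=k + 5/3.
Need (3*k + 6)·f(k+1) − (1)·f(k) = k + 5/3.
Degrees (1,0,1) ⇒ d ≤ 0.
Solving with deg f ≤ 0: f(k) = 1/3.
Then R = B(k−1)f/C = 1/(3*k + 5), so s_k = R(k)·t_k = 4*3**k*factorial(k + 1).
s_(k+1) − s_k = 4*3**k*(3*k + 5)*factorial(k + 1) = t_k.

Yes. s_k = 4 \cdot 3^{k} \left(k + 1\right)!.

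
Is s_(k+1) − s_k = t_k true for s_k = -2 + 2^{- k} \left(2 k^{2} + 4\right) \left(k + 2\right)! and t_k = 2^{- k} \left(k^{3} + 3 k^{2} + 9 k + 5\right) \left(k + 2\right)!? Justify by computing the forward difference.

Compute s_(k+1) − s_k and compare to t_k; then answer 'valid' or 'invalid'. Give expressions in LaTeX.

Valid — Δs_k = t_k.

s_(k+1) = 2**(-k - 1)*(2*(k + 1)**2 + 4)*factorial(k + 3) - 2
s_(k+1) − s_k = (k**3 + 3*k**2 + 9*k + 5)*factorial(k + 2)/2**k
(s_(k+1) − s_k) − t_k = 0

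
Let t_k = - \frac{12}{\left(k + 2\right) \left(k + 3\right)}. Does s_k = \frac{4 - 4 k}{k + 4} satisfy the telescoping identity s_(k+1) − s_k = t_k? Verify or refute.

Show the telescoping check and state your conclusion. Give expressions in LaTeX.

s_(k+1) = -4*k/(k + 5)
s_(k+1) − s_k = -20/(k**2 + 9*k + 20)
(s_(k+1) − s_k) − t_k = 8*(-k**2 + k + 15)/(k**4 + 14*k**3 + 71*k**2 + 154*k + 120)

Invalid: residual \frac{8 \left(- k^{2} + k + 15\right)}{k^{4} + 14 k^{3} + 71 k^{2} + 154 k + 120} ≠ 0.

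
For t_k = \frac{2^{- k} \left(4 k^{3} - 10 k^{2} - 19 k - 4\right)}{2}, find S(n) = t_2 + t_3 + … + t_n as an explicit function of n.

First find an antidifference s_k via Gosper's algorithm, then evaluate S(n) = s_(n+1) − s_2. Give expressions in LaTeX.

Step 1: r(k) = (4*k**3 + 2*k**2 - 27*k - 29)/(2*(4*k**3 - 10*k**2 - 19*k - 4)).
A = 1/2, B = 1, C = k**3 - 5*k**2/2 - 19*k/4 - 1.
Need (1/2)·f(k+1) − (1)·f(k) = k**3 - 5*k**2/2 - 19*k/4 - 1.
deg f ≤ 3 (via 0,0,3).
Solve for f: f(k) = -(k + 1)*(4*k**2 - 2*k - 1)/2 (degree 3 ≤ 3).
Certificate R = B(k−1)f/C = -2*(k + 1)*(4*k**2 - 2*k - 1)/(4*k**3 - 10*k**2 - 19*k - 4) gives s_k = (-4*k**3 - 2*k**2 + 3*k + 1)/2**k.
Verify: (4*k**3 - 10*k**2 - 19*k - 4)/(2*2**k) matches t_k.
Σ_(k=2)^n t_k = s_(n+1) − s_(2) = (2**(-n - 1)*(-4*n**3 - 14*n**2 - 13*n - 2)) − (-33/4), i.e. 2**(-n - 2)*(33*2**n - 8*n**3 - 28*n**2 - 26*n - 4).

S(n) = 2^{- n - 2} \left(33 \cdot 2^{n} - 8 n^{3} - 28 n^{2} - 26 n - 4\right)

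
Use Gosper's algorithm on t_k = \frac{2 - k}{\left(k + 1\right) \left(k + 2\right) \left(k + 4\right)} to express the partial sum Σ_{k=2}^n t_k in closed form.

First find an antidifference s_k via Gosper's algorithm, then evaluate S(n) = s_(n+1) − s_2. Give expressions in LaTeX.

t_(k+1)/t_k = (k - 1)*(k + 1)*(k + 4)/((k - 2)*(k + 3)*(k + 5)).
Take A(k)=k + 1, B(k)=k + 5, C(k)=k**2 + k - 6.
f must satisfy (k + 1)·f(k+1) − (k + 4)·f(k) = k**2 + k - 6.
Bound: deg f ≤ 3.
A polynomial solution: f(k) = -k*(k**2 + 12*k + 23)/6.
So s_k = (B(k−1)f/C)·t_k = (-k*(k + 4)*(k**2 + 12*k + 23)/(6*(k - 2)*(k + 3)))·t_k = k*(k**2 + 12*k + 23)/(6*(k**3 + 6*k**2 + 11*k + 6)).
Δs = (2 - k)/(k**3 + 7*k**2 + 14*k + 8), as required.
Σ_(k=2)^n t_k = s_(n+1) − s_(2) = ((n**3 + 15*n**2 + 50*n + 36)/(6*(n**3 + 9*n**2 + 26*n + 24))) − (17/60), i.e. (-7*n**3 - 3*n**2 + 58*n - 48)/(60*(n**3 + 9*n**2 + 26*n + 24)).

S(n) = \frac{- 7 n^{3} - 3 n^{2} + 58 n - 48}{60 \left(n^{3} + 9 n^{2} + 26 n + 24\right)}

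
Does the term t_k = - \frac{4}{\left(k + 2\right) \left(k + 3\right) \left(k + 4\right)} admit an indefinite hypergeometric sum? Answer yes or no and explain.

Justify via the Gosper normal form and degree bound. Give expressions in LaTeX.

Yes. s_k = \frac{k \left(- k - 5\right)}{3 \left(k + 2\right) \left(k + 3\right)}.

t_(k+1)/t_k = (k + 2)/(k + 5).
A = k + 2, B = k + 5, C = 1.
Need (k + 2)·f(k+1) − (k + 4)·f(k) = 1.
deg f ≤ 2 (via 1,1,0).
Solving with deg f ≤ 2: f(k) = k*(k + 5)/12.
Then R = B(k−1)f/C = k*(k + 4)*(k + 5)/12, so s_k = R(k)·t_k = k*(-k - 5)/(3*(k + 2)*(k + 3)).
Δs = -4/(k**3 + 9*k**2 + 26*k + 24), as required.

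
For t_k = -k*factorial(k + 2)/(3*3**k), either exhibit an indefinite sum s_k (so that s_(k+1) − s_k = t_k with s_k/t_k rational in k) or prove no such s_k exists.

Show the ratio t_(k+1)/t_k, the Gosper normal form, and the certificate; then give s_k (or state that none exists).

s_k = -factorial(k + 2)/3**k

t_(k+1)/t_k = (k + 1)*(k + 3)/(3*k).
A = k/3 + 1, B = 1, C = k.
Set up (k/3 + 1)·f(k+1) − (1)·f(k) − (k) = 0.
d = 0 from the (1,0,1) case.
Match coefficients ⇒ f(k) = 3.
R(k) = B(k−1)·f(k)/C(k) = 3/k; s_k = R·t_k = -factorial(k + 2)/3**k.
Δs = -k*factorial(k + 2)/(3*3**k), as required.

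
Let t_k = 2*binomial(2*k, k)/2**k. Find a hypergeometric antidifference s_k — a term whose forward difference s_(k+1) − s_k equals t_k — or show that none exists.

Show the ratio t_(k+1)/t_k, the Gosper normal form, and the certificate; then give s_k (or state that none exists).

Compute t_(k+1)/t_k: get (2*k + 1)/(k + 1).
Take A(k)=2*k + 1, B(k)=k + 1, C(k)=1.
Solve (2*k + 1)·f(k+1) − (k)·f(k) = 1.
d = -1 from the (1,1,0) case.
Negative degree bound (-1): no f exists, t_k not Gosper-summable.

not Gosper-summable; s_k does not exist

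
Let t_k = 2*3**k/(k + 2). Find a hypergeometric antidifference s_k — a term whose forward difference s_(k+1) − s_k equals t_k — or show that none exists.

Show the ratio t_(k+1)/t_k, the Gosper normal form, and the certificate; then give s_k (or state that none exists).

no hypergeometric antidifference exists

The ratio is 3*(k + 2)/(k + 3).
Normal form (A,B,C) = (3*k + 6, k + 3, 1).
Solve (3*k + 6)·f(k+1) − (k + 2)·f(k) = 1.
deg f ≤ -1 (via 1,1,0).
d = -1 < 0 ⇒ no nonzero polynomial f; not summable.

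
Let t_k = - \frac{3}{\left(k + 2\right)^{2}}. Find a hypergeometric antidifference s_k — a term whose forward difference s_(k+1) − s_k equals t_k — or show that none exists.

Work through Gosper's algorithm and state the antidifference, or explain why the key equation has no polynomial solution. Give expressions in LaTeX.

no hypergeometric antidifference exists

Ratio r(k) = (k + 2)**2/(k + 3)**2.
So A=k**2 + 4*k + 4 and B=k**2 + 6*k + 9, with C=1.
Key eq: (k**2 + 4*k + 4)·f(k+1) = (k**2 + 4*k + 4)·f(k) + (1).
Bound: deg f ≤ 0.
Write f(k) = c0. Then LHS − RHS = -1, requiring -1 = 0: contradictory. No certificate.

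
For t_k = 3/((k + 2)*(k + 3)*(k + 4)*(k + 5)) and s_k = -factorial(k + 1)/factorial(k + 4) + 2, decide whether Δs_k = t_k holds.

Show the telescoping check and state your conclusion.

s_(k+1) = -factorial(k + 2)/factorial(k + 5) + 2
s_(k+1) − s_k = 3/((k + 2)*(k + 3)*(k + 4)*(k + 5))
(s_(k+1) − s_k) − t_k = 0

Valid — Δs_k = t_k.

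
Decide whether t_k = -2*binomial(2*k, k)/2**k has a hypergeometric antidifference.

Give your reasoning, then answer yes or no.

No. Not Gosper-summable.

Ratio r(k) = (2*k + 1)/(k + 1).
Gosper form: A/B · C(k+1)/C(k) with A=2*k + 1, B=k + 1, C=1.
f must satisfy (2*k + 1)·f(k+1) − (k)·f(k) = 1.
Degrees (1,1,0) ⇒ d ≤ -1.
Bound -1 < 0, so the key equation has no polynomial solution.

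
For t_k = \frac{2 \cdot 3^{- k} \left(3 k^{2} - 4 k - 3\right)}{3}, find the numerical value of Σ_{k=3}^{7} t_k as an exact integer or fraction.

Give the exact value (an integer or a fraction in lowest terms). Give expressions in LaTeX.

Σ = 5164/6561

The ratio is (3*k**2 + 2*k - 4)/(3*(3*k**2 - 4*k - 3)).
So A=1/3 and B=1, with C=k**2 - 4*k/3 - 1.
Solve (1/3)·f(k+1) − (1)·f(k) = k**2 - 4*k/3 - 1.
Bound: deg f ≤ 2.
Coefficient equations give f(k) = -(k - 1)*(3*k + 2)/2.
So s_k = (B(k−1)f/C)·t_k = (-3*(k - 1)*(3*k + 2)/(2*(3*k**2 - 4*k - 3)))·t_k = (-3*k**2 + k + 2)/3**k.
Check: Δs_k = 2*(3*k**2 - 4*k - 3)/(3*3**k). ✓
Sum = s_(8) − s_(3); s_(8) = -182/6561, s_(3) = -22/27 ⇒ 5164/6561.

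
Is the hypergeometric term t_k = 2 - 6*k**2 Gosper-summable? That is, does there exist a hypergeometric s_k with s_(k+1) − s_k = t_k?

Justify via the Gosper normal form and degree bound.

The ratio is (3*(k + 1)**2 - 1)/(3*k**2 - 1).
Normal form (A,B,C) = (1, 1, k**2 - 1/3).
f must satisfy (1)·f(k+1) − (1)·f(k) = k**2 - 1/3.
Degrees (0,0,2) ⇒ d ≤ 3.
Solving with deg f ≤ 3: f(k) = k*(2*k**2 - 3*k - 1)/6.
R(k) = B(k−1)·f(k)/C(k) = k*(2*k**2 - 3*k - 1)/(2*(3*k**2 - 1)); s_k = R·t_k = k*(-2*k**2 + 3*k + 1).
s_(k+1) − s_k = 2 - 6*k**2 = t_k.

Yes. s_k = k*(-2*k**2 + 3*k + 1).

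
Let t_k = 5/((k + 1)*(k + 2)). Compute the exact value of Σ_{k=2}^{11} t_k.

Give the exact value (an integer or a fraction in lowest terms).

Σ = 50/39

Compute t_(k+1)/t_k: get (k + 1)/(k + 3).
So A=k + 1 and B=k + 3, with C=1.
Solve (k + 1)·f(k+1) − (k + 2)·f(k) = 1.
Degrees (1,1,0) ⇒ d ≤ 1.
Solve for f: f(k) = k (degree 1 ≤ 1).
Then R = B(k−1)f/C = k*(k + 2), so s_k = R(k)·t_k = 5*k/(k + 1).
Check: Δs_k = 5/(k**2 + 3*k + 2). ✓
Evaluate s at k=12 and k=2: 60/13 and 10/3; difference 50/39.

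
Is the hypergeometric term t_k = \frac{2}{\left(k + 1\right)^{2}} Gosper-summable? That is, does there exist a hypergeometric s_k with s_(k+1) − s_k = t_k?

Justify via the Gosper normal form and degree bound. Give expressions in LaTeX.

Compute t_(k+1)/t_k: get (k + 1)**2/(k + 2)**2.
Factor: A=k**2 + 2*k + 1; B=k**2 + 4*k + 4; C=1.
Solve (k**2 + 2*k + 1)·f(k+1) − (k**2 + 2*k + 1)·f(k) = 1.
d = 0 from the (2,2,0) case.
Put f(k) = c0: A·f(k+1) − B(k−1)·f(k) − C = -1; need -1 = 0 — inconsistent ⇒ no f, not summable.

No — key equation has no polynomial f.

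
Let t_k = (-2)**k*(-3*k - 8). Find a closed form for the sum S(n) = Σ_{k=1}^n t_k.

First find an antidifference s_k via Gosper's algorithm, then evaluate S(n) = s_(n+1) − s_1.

S(n) = -2*(-2)**n*n - 6*(-2)**n + 6

r(k) = 2*(-3*k - 11)/(3*k + 8) after simplifying.
So A=-2 and B=1, with C=k + 8/3.
f must satisfy (-2)·f(k+1) − (1)·f(k) = k + 8/3.
Degrees (0,0,1) ⇒ d ≤ 1.
A polynomial solution: f(k) = -(k + 2)/3.
Get s_k = R·t_k = (-2)**k*(k + 2) with R(k) = B(k−1)f(k)/C(k) = -(k + 2)/(3*k + 8).
Δs = (-2)**k*(-3*k - 8), as required.
Evaluate: s_(n+1) = (-2)**(n + 1)*(n + 3); subtract s_(1) = -6 ⇒ S(n) = -2*(-2)**n*n - 6*(-2)**n + 6.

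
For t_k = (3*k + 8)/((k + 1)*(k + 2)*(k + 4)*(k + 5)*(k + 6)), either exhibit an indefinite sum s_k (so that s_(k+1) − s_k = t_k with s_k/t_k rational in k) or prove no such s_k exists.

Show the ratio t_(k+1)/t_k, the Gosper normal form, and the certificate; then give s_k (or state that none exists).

r(k) = (k + 1)*(k + 4)*(3*k + 11)/((k + 3)*(k + 7)*(3*k + 8)) after simplifying.
Take A(k)=k + 1, B(k)=k + 7, C(k)=k**2 + 17*k/3 + 8.
Need (k + 1)·f(k+1) − (k + 6)·f(k) = k**2 + 17*k/3 + 8.
deg f ≤ 5 (via 1,1,2).
Solving with deg f ≤ 5: f(k) = k*(k + 2)*(k + 3)*(k**2 + 10*k + 29)/60.
Get s_k = R·t_k = k*(k**2 + 10*k + 29)/(20*(k**3 + 10*k**2 + 29*k + 20)) with R(k) = B(k−1)f(k)/C(k) = k*(k + 2)*(k + 6)*(k**2 + 10*k + 29)/(20*(3*k + 8)).
s_(k+1) − s_k = (3*k + 8)/(k**5 + 18*k**4 + 121*k**3 + 372*k**2 + 508*k + 240) = t_k.

s_k = k*(k**2 + 10*k + 29)/(20*(k**3 + 10*k**2 + 29*k + 20))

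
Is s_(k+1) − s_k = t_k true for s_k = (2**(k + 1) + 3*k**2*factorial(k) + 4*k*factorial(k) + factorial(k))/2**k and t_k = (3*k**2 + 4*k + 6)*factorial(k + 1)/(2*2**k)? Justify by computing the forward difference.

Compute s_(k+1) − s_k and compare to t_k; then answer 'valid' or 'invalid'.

s_(k+1) = (4*2**k + 3*k**3*factorial(k) + 13*k**2*factorial(k) + 18*k*factorial(k) + 8*factorial(k))/(2*2**k)
s_(k+1) − s_k = (3*k**2 + 4*k + 6)*factorial(k + 1)/(2*2**k)
(s_(k+1) − s_k) − t_k = 0

valid (s_(k+1) − s_k reduces to t_k)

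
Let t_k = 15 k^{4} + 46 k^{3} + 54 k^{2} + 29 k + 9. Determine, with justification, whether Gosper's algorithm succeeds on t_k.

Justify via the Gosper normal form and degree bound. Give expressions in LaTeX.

t_(k+1)/t_k = (15*k**4 + 106*k**3 + 282*k**2 + 335*k + 153)/(15*k**4 + 46*k**3 + 54*k**2 + 29*k + 9).
Factor: A=1; B=1; C=k**4 + 46*k**3/15 + 18*k**2/5 + 29*k/15 + 3/5.
Key eq: (1)·f(k+1) = (1)·f(k) + (k**4 + 46*k**3/15 + 18*k**2/5 + 29*k/15 + 3/5).
d = 5 from the (0,0,4) case.
Solving with deg f ≤ 5: f(k) = k*(3*k**4 + 4*k**3 - k + 3)/15.
R(k) = B(k−1)·f(k)/C(k) = k*(3*k**4 + 4*k**3 - k + 3)/(15*k**4 + 46*k**3 + 54*k**2 + 29*k + 9); s_k = R·t_k = k*(3*k**4 + 4*k**3 - k + 3).
Δs = 15*k**4 + 46*k**3 + 54*k**2 + 29*k + 9, as required.

Yes. s_k = k \left(3 k^{4} + 4 k^{3} - k + 3\right).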